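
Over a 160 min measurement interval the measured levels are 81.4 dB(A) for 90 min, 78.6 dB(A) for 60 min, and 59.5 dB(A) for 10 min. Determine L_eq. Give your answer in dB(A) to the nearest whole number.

80 dB(A)

Weight each interval's intensity by its duration and average over T = 160 min:
Σ tᵢ·10^(Lᵢ/10) = 90·10^(81.4/10) + 60·10^(78.6/10) + 10·10^(59.5/10) = 1.678e+10.
L_eq = 10·log₁₀(1.678e+10/160) = 80.21 dB(A).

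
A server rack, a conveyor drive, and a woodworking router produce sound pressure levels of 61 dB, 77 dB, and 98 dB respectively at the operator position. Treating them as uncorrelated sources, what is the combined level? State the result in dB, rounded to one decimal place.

98.0 dB

For uncorrelated sources the intensities add, so convert each level to linear form, sum, and take 10·log₁₀ of the total.
Σ 10^(L/10) = 10^(61/10) + 10^(77/10) + 10^(98/10) = 6.361e+09.
L_total = 10·log₁₀(6.361e+09) = 98.04 dB.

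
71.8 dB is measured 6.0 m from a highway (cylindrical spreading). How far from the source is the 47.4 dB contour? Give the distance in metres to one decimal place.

For a line source L₁ − L₂ = 10·log₁₀(r₂/r₁), so r₂ = r₁·10^((L₁−L₂)/10).
r₂ = 6.0·10^((71.8−47.4)/10) = 6.0·10^(24.4/10) = 1652.54 m.

1652.5 m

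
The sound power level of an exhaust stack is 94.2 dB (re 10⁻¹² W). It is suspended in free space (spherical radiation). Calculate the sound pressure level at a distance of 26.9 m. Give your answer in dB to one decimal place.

54.6 dB

L_p = L_w − 10·log₁₀(4π·r²) with r = 26.9 m.
4π·r² = 9093 m², 10·log₁₀ of that is 39.587 dB.
L_p = 94.2 − 39.587 = 54.61 dB.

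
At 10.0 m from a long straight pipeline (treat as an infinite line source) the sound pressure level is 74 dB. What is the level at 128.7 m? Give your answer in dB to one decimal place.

62.9 dB

Line-source attenuation: ΔL = 10·log₁₀(r₂/r₁) = 10·log₁₀(128.7/10.0) = 11.096 dB.
L₂ = 74 − 10·log₁₀(128.7/10.0) = 74 − 11.096 = 62.90 dB.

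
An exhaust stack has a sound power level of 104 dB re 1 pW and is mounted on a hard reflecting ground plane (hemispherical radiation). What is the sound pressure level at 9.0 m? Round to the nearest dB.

L_p = L_w − 10·log₁₀(2π·r²) with r = 9.0 m.
2π·r² = 508.9 m², 10·log₁₀ of that is 27.067 dB.
L_p = 104 − 27.067 = 76.93 dB.

77 dB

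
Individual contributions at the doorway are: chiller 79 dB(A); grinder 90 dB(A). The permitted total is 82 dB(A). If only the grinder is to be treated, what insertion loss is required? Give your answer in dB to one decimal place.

Everything except the grinder sums to 10^(79/10) = 7.943e+07 in linear terms, 79.00 dB(A).
To meet 82 dB(A) overall, the treated grinder may contribute at most 10^(82/10) − 7.943e+07 = 7.906e+07, i.e. 78.98 dB(A).
Required insertion loss = 90 − 78.98 = 11.02 dB.

11.0 dB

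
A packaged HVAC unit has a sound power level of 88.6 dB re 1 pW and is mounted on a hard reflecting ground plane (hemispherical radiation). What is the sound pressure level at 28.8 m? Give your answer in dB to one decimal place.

51.4 dB

The power spreads over a hemisphere of area 2π·r², so L_p = L_w − 10·log₁₀(2π·r²).
2π·r² = 5212 m², 10·log₁₀ of that is 37.170 dB.
L_p = 88.6 − 37.170 = 51.43 dB.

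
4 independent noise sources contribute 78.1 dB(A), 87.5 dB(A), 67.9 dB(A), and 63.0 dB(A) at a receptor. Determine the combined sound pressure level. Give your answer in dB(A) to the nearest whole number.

Incoherent sources combine by intensity addition: L_total = 10·log₁₀(Σ 10^(L_i/10)).
Σ 10^(L/10) = 10^(78.1/10) + 10^(87.5/10) + 10^(67.9/10) + 10^(63.0/10) = 6.351e+08.
L_total = 10·log₁₀(6.351e+08) = 88.03 dB(A).

88 dB(A)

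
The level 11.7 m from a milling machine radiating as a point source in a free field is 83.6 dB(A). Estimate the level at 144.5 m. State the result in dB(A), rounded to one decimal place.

61.8 dB(A)

Point-source attenuation: ΔL = 20·log₁₀(r₂/r₁) = 20·log₁₀(144.5/11.7) = 21.834 dB.
L₂ = 83.6 − 20·log₁₀(144.5/11.7) = 83.6 − 21.834 = 61.77 dB(A).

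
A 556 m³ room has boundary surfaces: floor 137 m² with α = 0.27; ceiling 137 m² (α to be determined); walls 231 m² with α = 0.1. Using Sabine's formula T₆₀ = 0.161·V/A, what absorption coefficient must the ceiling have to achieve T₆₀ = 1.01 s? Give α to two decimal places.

From T₆₀ = 0.161·V/A, the target T₆₀ = 1.01 s needs A = 0.161·556/1.01 = 88.63 m².
Absorption from the other surfaces = 137·0.27 + 231·0.1 = 60.09 m², so the ceiling must supply 28.54 m² over 137 m².
α = 28.54/137 = 0.208.

0.21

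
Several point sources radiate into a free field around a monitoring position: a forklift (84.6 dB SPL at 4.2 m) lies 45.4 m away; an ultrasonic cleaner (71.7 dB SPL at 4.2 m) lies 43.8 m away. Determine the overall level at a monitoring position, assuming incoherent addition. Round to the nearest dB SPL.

Propagate each source to the receiver with L = L_ref − 20·log₁₀(r/r_ref), then add intensities.
forklift: 84.6 − 20·log₁₀(45.4/4.2) = 84.6 − 20.68 = 63.92 dB SPL.
ultrasonic cleaner: 71.7 − 20·log₁₀(43.8/4.2) = 71.7 − 20.36 = 51.34 dB SPL.
Σ 10^(L/10) = 2.604e+06 → L_total = 10·log₁₀(2.604e+06) = 64.16 dB SPL.

64 dB SPL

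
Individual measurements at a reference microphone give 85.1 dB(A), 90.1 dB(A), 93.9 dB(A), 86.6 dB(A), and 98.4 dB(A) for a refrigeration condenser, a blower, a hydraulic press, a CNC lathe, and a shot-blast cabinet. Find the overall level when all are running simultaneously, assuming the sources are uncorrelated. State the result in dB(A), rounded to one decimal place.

100.5 dB(A)

For uncorrelated sources the intensities add, so convert each level to linear form, sum, and take 10·log₁₀ of the total.
Σ 10^(L/10) = 10^(85.1/10) + 10^(90.1/10) + 10^(93.9/10) + 10^(86.6/10) + 10^(98.4/10) = 1.118e+10.
L_total = 10·log₁₀(1.118e+10) = 100.48 dB(A).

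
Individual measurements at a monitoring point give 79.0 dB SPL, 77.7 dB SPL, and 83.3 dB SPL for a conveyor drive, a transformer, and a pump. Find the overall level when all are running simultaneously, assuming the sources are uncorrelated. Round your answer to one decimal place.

For uncorrelated sources the intensities add, so convert each level to linear form, sum, and take 10·log₁₀ of the total.
Σ 10^(L/10) = 10^(79.0/10) + 10^(77.7/10) + 10^(83.3/10) = 3.521e+08.
L_total = 10·log₁₀(3.521e+08) = 85.47 dB SPL.

85.5 dB SPL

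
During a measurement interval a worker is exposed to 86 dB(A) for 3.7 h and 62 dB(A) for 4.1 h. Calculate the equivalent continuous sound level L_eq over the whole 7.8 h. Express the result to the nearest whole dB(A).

The energy average is taken in the linear domain: L_eq = 10·log₁₀[(Σ tᵢ·10^(Lᵢ/10))/T], T = 7.8 h.
Σ tᵢ·10^(Lᵢ/10) = 3.7·10^(86/10) + 4.1·10^(62/10) = 1.479e+09.
L_eq = 10·log₁₀(1.479e+09/7.8) = 82.78 dB(A).

83 dB(A)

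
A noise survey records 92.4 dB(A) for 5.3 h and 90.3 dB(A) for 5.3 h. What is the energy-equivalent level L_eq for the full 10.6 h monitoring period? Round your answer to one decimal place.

L_eq = 10·log₁₀[(1/T)·Σ tᵢ·10^(Lᵢ/10)] with T = 10.6 h.
Σ tᵢ·10^(Lᵢ/10) = 5.3·10^(92.4/10) + 5.3·10^(90.3/10) = 1.489e+10.
L_eq = 10·log₁₀(1.489e+10/10.6) = 91.48 dB(A).

91.5 dB(A)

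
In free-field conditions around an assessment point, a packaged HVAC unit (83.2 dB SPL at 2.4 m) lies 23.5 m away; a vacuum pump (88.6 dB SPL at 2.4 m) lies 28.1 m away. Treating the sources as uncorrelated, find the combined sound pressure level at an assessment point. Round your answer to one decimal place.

68.7 dB SPL

First find each source's level at the receiver (point-source: −20·log₁₀(r/r_ref)), then combine on an intensity basis.
packaged HVAC unit: 83.2 − 20·log₁₀(23.5/2.4) = 83.2 − 19.82 = 63.38 dB SPL.
vacuum pump: 88.6 − 20·log₁₀(28.1/2.4) = 88.6 − 21.37 = 67.23 dB SPL.
Σ 10^(L/10) = 7.464e+06 → L_total = 10·log₁₀(7.464e+06) = 68.73 dB SPL.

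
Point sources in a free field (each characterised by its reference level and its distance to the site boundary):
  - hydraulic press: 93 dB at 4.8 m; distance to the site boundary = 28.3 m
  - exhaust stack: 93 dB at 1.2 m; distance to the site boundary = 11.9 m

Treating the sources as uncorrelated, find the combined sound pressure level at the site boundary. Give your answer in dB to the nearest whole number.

79 dB

First find each source's level at the receiver (point-source: −20·log₁₀(r/r_ref)), then combine on an intensity basis.
hydraulic press: 93 − 20·log₁₀(28.3/4.8) = 93 − 15.41 = 77.59 dB.
exhaust stack: 93 − 20·log₁₀(11.9/1.2) = 93 − 19.93 = 73.07 dB.
Σ 10^(L/10) = 7.769e+07 → L_total = 10·log₁₀(7.769e+07) = 78.90 dB.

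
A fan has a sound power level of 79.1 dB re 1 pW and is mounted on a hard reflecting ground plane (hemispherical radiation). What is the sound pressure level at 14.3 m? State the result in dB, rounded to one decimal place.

The power spreads over a hemisphere of area 2π·r², so L_p = L_w − 10·log₁₀(2π·r²).
2π·r² = 1285 m², 10·log₁₀ of that is 31.089 dB.
L_p = 79.1 − 31.089 = 48.01 dB.

48.0 dB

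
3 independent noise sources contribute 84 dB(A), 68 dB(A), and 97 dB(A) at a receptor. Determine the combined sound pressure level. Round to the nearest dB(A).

97 dB(A)

For uncorrelated sources the intensities add, so convert each level to linear form, sum, and take 10·log₁₀ of the total.
Σ 10^(L/10) = 10^(84/10) + 10^(68/10) + 10^(97/10) = 5.269e+09.
L_total = 10·log₁₀(5.269e+09) = 97.22 dB(A).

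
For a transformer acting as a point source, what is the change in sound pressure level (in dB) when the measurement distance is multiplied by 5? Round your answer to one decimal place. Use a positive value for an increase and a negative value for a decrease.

-14.0 dB

Point-source spreading: ΔL = −20·log₁₀(r₂/r₁).
ΔL = −20·log₁₀(5) = -13.98 dB.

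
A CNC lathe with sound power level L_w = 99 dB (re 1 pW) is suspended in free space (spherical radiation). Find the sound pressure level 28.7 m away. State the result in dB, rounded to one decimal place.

The power spreads over a sphere of area 4π·r², so L_p = L_w − 10·log₁₀(4π·r²).
4π·r² = 1.035e+04 m², 10·log₁₀ of that is 40.150 dB.
L_p = 99 − 40.150 = 58.85 dB.

58.9 dB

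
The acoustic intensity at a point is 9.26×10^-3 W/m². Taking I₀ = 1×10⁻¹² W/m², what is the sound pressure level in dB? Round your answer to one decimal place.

99.7 dB

I/I₀ = 9.26×10^-3/10⁻¹² = 9.26×10^9, and L = 10·log₁₀(I/I₀).
L = 10·(0.9666 + 9) = 99.67 dB.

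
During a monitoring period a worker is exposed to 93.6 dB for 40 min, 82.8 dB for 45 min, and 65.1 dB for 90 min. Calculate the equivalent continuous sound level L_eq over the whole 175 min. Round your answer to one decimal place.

87.6 dB

L_eq = 10·log₁₀[(1/T)·Σ tᵢ·10^(Lᵢ/10)] with T = 175 min.
Σ tᵢ·10^(Lᵢ/10) = 40·10^(93.6/10) + 45·10^(82.8/10) + 90·10^(65.1/10) = 1.005e+11.
L_eq = 10·log₁₀(1.005e+11/175) = 87.59 dB.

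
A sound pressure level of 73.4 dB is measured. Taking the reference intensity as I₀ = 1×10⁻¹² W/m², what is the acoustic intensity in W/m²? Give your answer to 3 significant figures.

2.19e-05 W/m²

I/I₀ = 10^(73.4/10) = 2.188e+07, so I = 2.188e+07 × 10⁻¹² W/m².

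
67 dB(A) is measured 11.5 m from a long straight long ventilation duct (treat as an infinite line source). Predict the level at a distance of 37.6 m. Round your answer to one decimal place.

Line-source attenuation: ΔL = 10·log₁₀(r₂/r₁) = 10·log₁₀(37.6/11.5) = 5.145 dB.
L₂ = 67 − 10·log₁₀(37.6/11.5) = 67 − 5.145 = 61.86 dB(A).

61.9 dB(A)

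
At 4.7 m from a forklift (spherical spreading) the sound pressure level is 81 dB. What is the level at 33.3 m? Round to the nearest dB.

64 dB

Point-source attenuation: ΔL = 20·log₁₀(r₂/r₁) = 20·log₁₀(33.3/4.7) = 17.007 dB.
L₂ = 81 − 20·log₁₀(33.3/4.7) = 81 − 17.007 = 63.99 dB.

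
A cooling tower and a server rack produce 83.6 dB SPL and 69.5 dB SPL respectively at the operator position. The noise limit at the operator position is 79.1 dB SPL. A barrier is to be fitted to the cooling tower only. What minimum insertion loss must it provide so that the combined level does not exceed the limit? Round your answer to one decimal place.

Everything except the cooling tower sums to 10^(69.5/10) = 8.913e+06 in linear terms, 69.50 dB SPL.
To meet 79.1 dB SPL overall, the treated cooling tower may contribute at most 10^(79.1/10) − 8.913e+06 = 7.237e+07, i.e. 78.60 dB SPL.
So the cooling tower must be reduced from 83.6 to 78.60 dB SPL: IL = 5.00 dB.

5.0 dB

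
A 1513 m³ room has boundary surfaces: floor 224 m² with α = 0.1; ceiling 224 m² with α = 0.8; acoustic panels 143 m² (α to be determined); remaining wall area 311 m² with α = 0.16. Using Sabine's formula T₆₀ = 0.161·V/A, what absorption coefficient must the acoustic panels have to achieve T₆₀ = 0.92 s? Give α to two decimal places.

0.09

A = 0.161·V/T₆₀ = 0.161·1513/0.92 = 264.78 m² sabins.
Absorption from the other surfaces = 224·0.1 + 224·0.8 + 311·0.16 = 251.36 m², so the acoustic panels must supply 13.42 m² over 143 m².
α = 13.42/143 = 0.094.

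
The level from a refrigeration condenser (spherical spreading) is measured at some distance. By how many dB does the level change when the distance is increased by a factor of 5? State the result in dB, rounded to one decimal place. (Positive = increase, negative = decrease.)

A point source loses 6 dB per doubling of distance; generally ΔL = −20·log₁₀(r₂/r₁).
ΔL = −20·log₁₀(5) = -13.98 dB.

-14.0 dB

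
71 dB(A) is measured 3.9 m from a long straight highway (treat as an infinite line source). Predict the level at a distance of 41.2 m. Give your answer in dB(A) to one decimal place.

Cylindrical spreading from a line source gives a 10·log₁₀(r₂/r₁) drop.
L₂ = 71 − 10·log₁₀(41.2/3.9) = 71 − 10.238 = 60.76 dB(A).

60.8 dB(A)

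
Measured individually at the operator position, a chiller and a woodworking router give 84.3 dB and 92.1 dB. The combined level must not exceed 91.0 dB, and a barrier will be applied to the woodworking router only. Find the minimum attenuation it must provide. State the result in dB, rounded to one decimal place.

2.1 dB

The untreated sources together contribute 10^(84.3/10) = 2.692e+08, i.e. 84.30 dB.
The limit corresponds to 10^(91.0/10) = 1.259e+09; subtracting the fixed part leaves 9.898e+08 for the woodworking router, i.e. 89.96 dB.
Required insertion loss = 92.1 − 89.96 = 2.14 dB.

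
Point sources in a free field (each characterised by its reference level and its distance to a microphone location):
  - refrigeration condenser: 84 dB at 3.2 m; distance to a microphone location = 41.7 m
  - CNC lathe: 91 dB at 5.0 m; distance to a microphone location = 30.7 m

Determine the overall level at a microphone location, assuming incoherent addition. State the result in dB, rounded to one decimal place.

Propagate each source to the receiver with L = L_ref − 20·log₁₀(r/r_ref), then add intensities.
refrigeration condenser: 84 − 20·log₁₀(41.7/3.2) = 84 − 22.30 = 61.70 dB.
CNC lathe: 91 − 20·log₁₀(30.7/5.0) = 91 − 15.76 = 75.24 dB.
Σ 10^(L/10) = 3.487e+07 → L_total = 10·log₁₀(3.487e+07) = 75.42 dB.

75.4 dB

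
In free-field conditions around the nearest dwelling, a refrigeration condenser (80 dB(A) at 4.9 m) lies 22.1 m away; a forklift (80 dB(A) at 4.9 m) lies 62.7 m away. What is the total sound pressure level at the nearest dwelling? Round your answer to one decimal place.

67.4 dB(A)

Propagate each source to the receiver with L = L_ref − 20·log₁₀(r/r_ref), then add intensities.
refrigeration condenser: 80 − 20·log₁₀(22.1/4.9) = 80 − 13.08 = 66.92 dB(A).
forklift: 80 − 20·log₁₀(62.7/4.9) = 80 − 22.14 = 57.86 dB(A).
Σ 10^(L/10) = 5.527e+06 → L_total = 10·log₁₀(5.527e+06) = 67.42 dB(A).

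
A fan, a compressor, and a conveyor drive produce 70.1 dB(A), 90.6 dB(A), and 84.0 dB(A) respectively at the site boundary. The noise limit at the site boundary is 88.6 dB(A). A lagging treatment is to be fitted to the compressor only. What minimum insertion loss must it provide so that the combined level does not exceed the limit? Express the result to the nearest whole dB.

4 dB

The untreated sources together contribute 10^(70.1/10) + 10^(84.0/10) = 2.614e+08, i.e. 84.17 dB(A).
To meet 88.6 dB(A) overall, the treated compressor may contribute at most 10^(88.6/10) − 2.614e+08 = 4.630e+08, i.e. 86.66 dB(A).
So the compressor must be reduced from 90.6 to 86.66 dB(A): IL = 3.94 dB.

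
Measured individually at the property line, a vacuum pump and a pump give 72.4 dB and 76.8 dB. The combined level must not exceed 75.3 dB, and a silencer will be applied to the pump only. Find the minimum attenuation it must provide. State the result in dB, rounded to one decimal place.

Fixed contribution from the other source: Σ 10^(L/10) = 10^(72.4/10) = 1.738e+07 (72.40 dB).
To meet 75.3 dB overall, the treated pump may contribute at most 10^(75.3/10) − 1.738e+07 = 1.651e+07, i.e. 72.18 dB.
So the pump must be reduced from 76.8 to 72.18 dB: IL = 4.62 dB.

4.6 dB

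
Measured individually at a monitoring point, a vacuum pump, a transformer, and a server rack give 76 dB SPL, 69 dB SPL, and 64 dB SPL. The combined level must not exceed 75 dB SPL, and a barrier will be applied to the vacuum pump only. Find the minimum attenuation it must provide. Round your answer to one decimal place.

2.7 dB

The untreated sources together contribute 10^(69/10) + 10^(64/10) = 1.046e+07, i.e. 70.19 dB SPL.
The limit corresponds to 10^(75/10) = 3.162e+07; subtracting the fixed part leaves 2.117e+07 for the vacuum pump, i.e. 73.26 dB SPL.
So the vacuum pump must be reduced from 76 to 73.26 dB SPL: IL = 2.74 dB.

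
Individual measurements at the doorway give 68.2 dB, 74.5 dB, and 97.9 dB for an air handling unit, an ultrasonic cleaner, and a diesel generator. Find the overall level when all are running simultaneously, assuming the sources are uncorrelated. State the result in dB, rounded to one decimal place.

Incoherent sources combine by intensity addition: L_total = 10·log₁₀(Σ 10^(L_i/10)).
Σ 10^(L/10) = 10^(68.2/10) + 10^(74.5/10) + 10^(97.9/10) = 6.201e+09.
L_total = 10·log₁₀(6.201e+09) = 97.92 dB.

97.9 dB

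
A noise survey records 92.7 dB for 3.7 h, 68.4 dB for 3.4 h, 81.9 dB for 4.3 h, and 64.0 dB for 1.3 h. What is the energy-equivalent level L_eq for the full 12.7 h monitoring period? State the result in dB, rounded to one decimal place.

87.8 dB

Weight each interval's intensity by its duration and average over T = 12.7 h:
Σ tᵢ·10^(Lᵢ/10) = 3.7·10^(92.7/10) + 3.4·10^(68.4/10) + 4.3·10^(81.9/10) + 1.3·10^(64.0/10) = 7.583e+09.
L_eq = 10·log₁₀(7.583e+09/12.7) = 87.76 dB.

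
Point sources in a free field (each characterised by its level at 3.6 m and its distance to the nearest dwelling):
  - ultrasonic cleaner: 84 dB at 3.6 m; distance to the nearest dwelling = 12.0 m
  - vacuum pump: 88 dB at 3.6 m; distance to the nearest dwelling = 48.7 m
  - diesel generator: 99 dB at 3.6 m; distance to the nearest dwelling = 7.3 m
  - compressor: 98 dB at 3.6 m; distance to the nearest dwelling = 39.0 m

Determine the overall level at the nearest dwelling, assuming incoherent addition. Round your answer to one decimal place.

93.0 dB

First find each source's level at the receiver (point-source: −20·log₁₀(r/r_ref)), then combine on an intensity basis.
ultrasonic cleaner: 84 − 20·log₁₀(12.0/3.6) = 84 − 10.46 = 73.54 dB.
vacuum pump: 88 − 20·log₁₀(48.7/3.6) = 88 − 22.62 = 65.38 dB.
diesel generator: 99 − 20·log₁₀(7.3/3.6) = 99 − 6.14 = 92.86 dB.
compressor: 98 − 20·log₁₀(39.0/3.6) = 98 − 20.70 = 77.30 dB.
Σ 10^(L/10) = 2.012e+09 → L_total = 10·log₁₀(2.012e+09) = 93.04 dB.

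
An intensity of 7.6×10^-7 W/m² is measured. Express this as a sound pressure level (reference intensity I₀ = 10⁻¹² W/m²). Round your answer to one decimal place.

L = 10·log₁₀(I/I₀) = 10·log₁₀(7.6×10^-7/10⁻¹²) = 10·log₁₀(7.6×10^5).
L = 10·(0.8808 + 5) = 58.81 dB.

58.8 dB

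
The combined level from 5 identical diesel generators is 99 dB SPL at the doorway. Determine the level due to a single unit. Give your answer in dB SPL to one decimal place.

92.0 dB SPL

5 equal contributions raise the level by 10·log₁₀ 5 = 6.990 dB, so each unit alone gives 99 − 6.990.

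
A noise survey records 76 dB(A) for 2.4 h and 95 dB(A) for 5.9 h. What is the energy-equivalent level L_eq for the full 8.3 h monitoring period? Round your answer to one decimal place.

93.5 dB(A)

The energy average is taken in the linear domain: L_eq = 10·log₁₀[(Σ tᵢ·10^(Lᵢ/10))/T], T = 8.3 h.
Σ tᵢ·10^(Lᵢ/10) = 2.4·10^(76/10) + 5.9·10^(95/10) = 1.875e+10.
L_eq = 10·log₁₀(1.875e+10/8.3) = 93.54 dB(A).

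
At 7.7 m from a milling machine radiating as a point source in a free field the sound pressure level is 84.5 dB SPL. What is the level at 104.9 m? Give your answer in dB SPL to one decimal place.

Point-source attenuation: ΔL = 20·log₁₀(r₂/r₁) = 20·log₁₀(104.9/7.7) = 22.686 dB.
L₂ = 84.5 − 20·log₁₀(104.9/7.7) = 84.5 − 22.686 = 61.81 dB SPL.

61.8 dB SPL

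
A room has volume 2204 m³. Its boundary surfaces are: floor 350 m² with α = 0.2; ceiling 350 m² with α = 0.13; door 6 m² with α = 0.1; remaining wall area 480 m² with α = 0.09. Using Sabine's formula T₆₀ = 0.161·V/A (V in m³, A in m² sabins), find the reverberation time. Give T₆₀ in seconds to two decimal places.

2.23 s

Total absorption A = 350·0.2 + 350·0.13 + 6·0.1 + 480·0.09 = 159.30 m² sabins.
T₆₀ = 0.161 × 2204 / 159.30 = 2.228 s.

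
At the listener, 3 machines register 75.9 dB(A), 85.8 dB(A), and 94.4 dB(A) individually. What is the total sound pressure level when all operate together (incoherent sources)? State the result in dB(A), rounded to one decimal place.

Incoherent sources combine by intensity addition: L_total = 10·log₁₀(Σ 10^(L_i/10)).
Σ 10^(L/10) = 10^(75.9/10) + 10^(85.8/10) + 10^(94.4/10) = 3.173e+09.
L_total = 10·log₁₀(3.173e+09) = 95.02 dB(A).

95.0 dB(A)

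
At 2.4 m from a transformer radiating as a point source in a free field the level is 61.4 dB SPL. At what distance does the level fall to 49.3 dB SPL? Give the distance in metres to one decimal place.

9.7 m

For a point source L₁ − L₂ = 20·log₁₀(r₂/r₁), so r₂ = r₁·10^((L₁−L₂)/20).
r₂ = 2.4·10^((61.4−49.3)/20) = 2.4·10^(12.1/20) = 9.67 m.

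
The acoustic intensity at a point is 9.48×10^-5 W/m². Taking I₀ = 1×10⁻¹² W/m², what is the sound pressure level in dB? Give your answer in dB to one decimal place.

I/I₀ = 9.48×10^-5/10⁻¹² = 9.48×10^7, and L = 10·log₁₀(I/I₀).
L = 10·(0.9768 + 7) = 79.77 dB.

79.8 dB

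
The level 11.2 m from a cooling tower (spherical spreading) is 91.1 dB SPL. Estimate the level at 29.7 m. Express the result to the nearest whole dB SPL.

83 dB SPL

Point-source attenuation: ΔL = 20·log₁₀(r₂/r₁) = 20·log₁₀(29.7/11.2) = 8.471 dB.
L₂ = 91.1 − 20·log₁₀(29.7/11.2) = 91.1 − 8.471 = 82.63 dB SPL.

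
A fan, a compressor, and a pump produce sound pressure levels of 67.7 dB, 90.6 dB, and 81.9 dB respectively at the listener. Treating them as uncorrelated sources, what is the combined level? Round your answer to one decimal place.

Incoherent sources combine by intensity addition: L_total = 10·log₁₀(Σ 10^(L_i/10)).
Σ 10^(L/10) = 10^(67.7/10) + 10^(90.6/10) + 10^(81.9/10) = 1.309e+09.
L_total = 10·log₁₀(1.309e+09) = 91.17 dB.

91.2 dB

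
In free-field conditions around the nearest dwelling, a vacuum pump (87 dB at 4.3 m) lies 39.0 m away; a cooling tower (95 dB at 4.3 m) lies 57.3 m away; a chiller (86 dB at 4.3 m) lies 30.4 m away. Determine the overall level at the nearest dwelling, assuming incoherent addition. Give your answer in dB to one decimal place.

75.0 dB

Propagate each source to the receiver with L = L_ref − 20·log₁₀(r/r_ref), then add intensities.
vacuum pump: 87 − 20·log₁₀(39.0/4.3) = 87 − 19.15 = 67.85 dB.
cooling tower: 95 − 20·log₁₀(57.3/4.3) = 95 − 22.49 = 72.51 dB.
chiller: 86 − 20·log₁₀(30.4/4.3) = 86 − 16.99 = 69.01 dB.
Σ 10^(L/10) = 3.187e+07 → L_total = 10·log₁₀(3.187e+07) = 75.03 dB.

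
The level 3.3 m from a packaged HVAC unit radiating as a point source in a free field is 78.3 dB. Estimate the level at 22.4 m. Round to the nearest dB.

62 dB

Spherical spreading from a point source gives a 20·log₁₀(r₂/r₁) drop.
L₂ = 78.3 − 20·log₁₀(22.4/3.3) = 78.3 − 16.635 = 61.67 dB.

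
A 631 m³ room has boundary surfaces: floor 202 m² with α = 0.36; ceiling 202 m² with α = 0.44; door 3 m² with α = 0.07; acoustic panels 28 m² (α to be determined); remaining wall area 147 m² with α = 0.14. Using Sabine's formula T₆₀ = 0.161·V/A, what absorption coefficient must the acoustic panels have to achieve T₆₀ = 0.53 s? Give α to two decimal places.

A = 0.161·V/T₆₀ = 0.161·631/0.53 = 191.68 m² sabins.
Absorption from the other surfaces = 202·0.36 + 202·0.44 + 3·0.07 + 147·0.14 = 182.39 m², so the acoustic panels must supply 9.29 m² over 28 m².
α = 9.29/28 = 0.332.

0.33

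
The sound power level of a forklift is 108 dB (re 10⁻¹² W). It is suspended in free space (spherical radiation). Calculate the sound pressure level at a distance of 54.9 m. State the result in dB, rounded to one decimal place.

Free-field spherical radiation: L_p = L_w − 10·log₁₀(4π·r²), r = 54.9 m.
4π·r² = 3.788e+04 m², 10·log₁₀ of that is 45.784 dB.
L_p = 108 − 45.784 = 62.22 dB.

62.2 dB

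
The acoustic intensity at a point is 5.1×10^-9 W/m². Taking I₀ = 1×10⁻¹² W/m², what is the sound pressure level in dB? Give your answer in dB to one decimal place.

37.1 dB

Dividing by I₀ shifts the exponent by 12: I/I₀ = 5.1×10^3.
L = 10·(0.7076 + 3) = 37.08 dB.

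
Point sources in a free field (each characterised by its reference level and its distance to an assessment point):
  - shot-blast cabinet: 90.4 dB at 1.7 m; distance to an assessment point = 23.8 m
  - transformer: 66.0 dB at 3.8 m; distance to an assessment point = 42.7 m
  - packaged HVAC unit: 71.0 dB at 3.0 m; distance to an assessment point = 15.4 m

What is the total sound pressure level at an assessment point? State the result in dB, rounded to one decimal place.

First find each source's level at the receiver (point-source: −20·log₁₀(r/r_ref)), then combine on an intensity basis.
shot-blast cabinet: 90.4 − 20·log₁₀(23.8/1.7) = 90.4 − 22.92 = 67.48 dB.
transformer: 66.0 − 20·log₁₀(42.7/3.8) = 66.0 − 21.01 = 44.99 dB.
packaged HVAC unit: 71.0 − 20·log₁₀(15.4/3.0) = 71.0 − 14.21 = 56.79 dB.
Σ 10^(L/10) = 6.104e+06 → L_total = 10·log₁₀(6.104e+06) = 67.86 dB.

67.9 dB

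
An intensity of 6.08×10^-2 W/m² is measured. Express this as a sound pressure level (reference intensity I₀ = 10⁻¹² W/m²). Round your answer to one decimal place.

107.8 dB

I/I₀ = 6.08×10^-2/10⁻¹² = 6.08×10^10, and L = 10·log₁₀(I/I₀).
L = 10·(0.7839 + 10) = 107.84 dB.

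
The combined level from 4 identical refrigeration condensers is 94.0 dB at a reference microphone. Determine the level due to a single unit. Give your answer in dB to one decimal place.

Dividing the total intensity by 4 lowers the level by 10·log₁₀ 4 = 6.021 dB: L₁ = 94.0 − 6.021.

88.0 dB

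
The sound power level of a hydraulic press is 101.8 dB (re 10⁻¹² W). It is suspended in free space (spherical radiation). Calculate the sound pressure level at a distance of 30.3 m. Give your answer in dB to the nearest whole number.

L_p = L_w − 10·log₁₀(4π·r²) with r = 30.3 m.
4π·r² = 1.154e+04 m², 10·log₁₀ of that is 40.621 dB.
L_p = 101.8 − 40.621 = 61.18 dB.

61 dB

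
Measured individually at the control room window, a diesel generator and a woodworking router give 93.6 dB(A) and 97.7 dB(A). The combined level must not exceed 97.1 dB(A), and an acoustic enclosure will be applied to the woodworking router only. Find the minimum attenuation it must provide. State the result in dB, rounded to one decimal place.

3.2 dB

Fixed contribution from the other source: Σ 10^(L/10) = 10^(93.6/10) = 2.291e+09 (93.60 dB(A)).
To meet 97.1 dB(A) overall, the treated woodworking router may contribute at most 10^(97.1/10) − 2.291e+09 = 2.838e+09, i.e. 94.53 dB(A).
So the woodworking router must be reduced from 97.7 to 94.53 dB(A): IL = 3.17 dB.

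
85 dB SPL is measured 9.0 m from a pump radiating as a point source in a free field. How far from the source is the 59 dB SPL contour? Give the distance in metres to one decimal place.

179.6 m

Point-source spreading drops the level by 20·log₁₀(r₂/r₁); inverting, r₂/r₁ = 10^(ΔL/20).
r₂ = 9.0·10^((85−59)/20) = 9.0·10^(26.0/20) = 179.57 m.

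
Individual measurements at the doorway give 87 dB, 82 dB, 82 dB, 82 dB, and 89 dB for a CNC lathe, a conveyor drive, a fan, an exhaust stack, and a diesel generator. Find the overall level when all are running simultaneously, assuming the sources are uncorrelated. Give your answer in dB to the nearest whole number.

For uncorrelated sources the intensities add, so convert each level to linear form, sum, and take 10·log₁₀ of the total.
Σ 10^(L/10) = 10^(87/10) + 10^(82/10) + 10^(82/10) + 10^(82/10) + 10^(89/10) = 1.771e+09.
L_total = 10·log₁₀(1.771e+09) = 92.48 dB.

92 dB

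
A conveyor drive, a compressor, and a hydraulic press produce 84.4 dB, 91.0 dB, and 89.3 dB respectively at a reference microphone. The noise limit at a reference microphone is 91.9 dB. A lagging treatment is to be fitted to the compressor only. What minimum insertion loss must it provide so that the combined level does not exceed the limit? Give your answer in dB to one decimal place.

Everything except the compressor sums to 10^(84.4/10) + 10^(89.3/10) = 1.127e+09 in linear terms, 90.52 dB.
To meet 91.9 dB overall, the treated compressor may contribute at most 10^(91.9/10) − 1.127e+09 = 4.223e+08, i.e. 86.26 dB.
Required insertion loss = 91.0 − 86.26 = 4.74 dB.

4.7 dB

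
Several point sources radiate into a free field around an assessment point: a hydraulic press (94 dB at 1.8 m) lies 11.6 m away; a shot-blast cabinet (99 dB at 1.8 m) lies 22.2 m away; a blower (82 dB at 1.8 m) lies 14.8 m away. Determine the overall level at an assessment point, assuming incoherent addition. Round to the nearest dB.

Propagate each source to the receiver with L = L_ref − 20·log₁₀(r/r_ref), then add intensities.
hydraulic press: 94 − 20·log₁₀(11.6/1.8) = 94 − 16.18 = 77.82 dB.
shot-blast cabinet: 99 − 20·log₁₀(22.2/1.8) = 99 − 21.82 = 77.18 dB.
blower: 82 − 20·log₁₀(14.8/1.8) = 82 − 18.30 = 63.70 dB.
Σ 10^(L/10) = 1.150e+08 → L_total = 10·log₁₀(1.150e+08) = 80.61 dB.

81 dB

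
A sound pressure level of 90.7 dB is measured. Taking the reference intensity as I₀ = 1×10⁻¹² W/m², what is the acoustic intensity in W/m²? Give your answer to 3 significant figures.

I/I₀ = 10^(90.7/10) = 1.175e+09, so I = 1.175e+09 × 10⁻¹² W/m².

0.00117 W/m²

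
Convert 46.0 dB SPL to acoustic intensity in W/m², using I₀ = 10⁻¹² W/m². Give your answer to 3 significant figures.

I = I₀·10^(L/10) = 10⁻¹² × 10^(46.0/10) = 10^(-7.400).

3.98e-08 W/m²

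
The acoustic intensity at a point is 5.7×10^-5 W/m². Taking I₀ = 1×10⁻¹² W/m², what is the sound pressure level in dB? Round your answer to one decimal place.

77.6 dB

I/I₀ = 5.7×10^-5/10⁻¹² = 5.7×10^7, and L = 10·log₁₀(I/I₀).
L = 10·(0.7559 + 7) = 77.56 dB.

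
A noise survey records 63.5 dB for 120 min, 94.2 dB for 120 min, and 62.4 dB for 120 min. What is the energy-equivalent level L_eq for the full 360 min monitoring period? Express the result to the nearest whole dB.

89 dB

The energy average is taken in the linear domain: L_eq = 10·log₁₀[(Σ tᵢ·10^(Lᵢ/10))/T], T = 360 min.
Σ tᵢ·10^(Lᵢ/10) = 120·10^(63.5/10) + 120·10^(94.2/10) + 120·10^(62.4/10) = 3.161e+11.
L_eq = 10·log₁₀(3.161e+11/360) = 89.44 dB.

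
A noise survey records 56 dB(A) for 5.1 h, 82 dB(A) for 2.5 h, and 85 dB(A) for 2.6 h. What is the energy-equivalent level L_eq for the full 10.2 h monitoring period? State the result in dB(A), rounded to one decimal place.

80.8 dB(A)

The energy average is taken in the linear domain: L_eq = 10·log₁₀[(Σ tᵢ·10^(Lᵢ/10))/T], T = 10.2 h.
Σ tᵢ·10^(Lᵢ/10) = 5.1·10^(56/10) + 2.5·10^(82/10) + 2.6·10^(85/10) = 1.220e+09.
L_eq = 10·log₁₀(1.220e+09/10.2) = 80.78 dB(A).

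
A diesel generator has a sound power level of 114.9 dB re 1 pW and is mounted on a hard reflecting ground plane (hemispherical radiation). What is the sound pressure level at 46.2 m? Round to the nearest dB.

74 dB

The power spreads over a hemisphere of area 2π·r², so L_p = L_w − 10·log₁₀(2π·r²).
2π·r² = 1.341e+04 m², 10·log₁₀ of that is 41.275 dB.
L_p = 114.9 − 41.275 = 73.63 dB.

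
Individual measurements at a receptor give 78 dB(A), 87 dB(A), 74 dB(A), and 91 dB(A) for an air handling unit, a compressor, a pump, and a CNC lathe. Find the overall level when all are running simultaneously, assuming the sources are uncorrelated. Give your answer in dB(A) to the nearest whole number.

Incoherent sources combine by intensity addition: L_total = 10·log₁₀(Σ 10^(L_i/10)).
Σ 10^(L/10) = 10^(78/10) + 10^(87/10) + 10^(74/10) + 10^(91/10) = 1.848e+09.
L_total = 10·log₁₀(1.848e+09) = 92.67 dB(A).

93 dB(A)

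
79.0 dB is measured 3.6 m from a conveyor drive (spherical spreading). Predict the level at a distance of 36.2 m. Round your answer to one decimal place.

For a point source, L₂ = L₁ − 20·log₁₀(r₂/r₁).
L₂ = 79.0 − 20·log₁₀(36.2/3.6) = 79.0 − 20.048 = 58.95 dB.

59.0 dB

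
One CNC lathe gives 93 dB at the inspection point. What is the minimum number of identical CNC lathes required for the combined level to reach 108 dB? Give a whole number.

Need L₁ + 10·log₁₀ N ≥ 108, i.e. log₁₀ N ≥ 1.50.
N ≥ 10^(15.0/10) = 31.623, so N = 32.

32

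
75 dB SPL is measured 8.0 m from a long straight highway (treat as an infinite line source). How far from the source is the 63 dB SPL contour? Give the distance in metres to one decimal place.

126.8 m

For a line source L₁ − L₂ = 10·log₁₀(r₂/r₁), so r₂ = r₁·10^((L₁−L₂)/10).
r₂ = 8.0·10^((75−63)/10) = 8.0·10^(12.0/10) = 126.79 m.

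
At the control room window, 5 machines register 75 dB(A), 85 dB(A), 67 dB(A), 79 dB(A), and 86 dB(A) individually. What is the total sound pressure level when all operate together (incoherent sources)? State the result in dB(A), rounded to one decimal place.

For uncorrelated sources the intensities add, so convert each level to linear form, sum, and take 10·log₁₀ of the total.
Σ 10^(L/10) = 10^(75/10) + 10^(85/10) + 10^(67/10) + 10^(79/10) + 10^(86/10) = 8.304e+08.
L_total = 10·log₁₀(8.304e+08) = 89.19 dB(A).

89.2 dB(A)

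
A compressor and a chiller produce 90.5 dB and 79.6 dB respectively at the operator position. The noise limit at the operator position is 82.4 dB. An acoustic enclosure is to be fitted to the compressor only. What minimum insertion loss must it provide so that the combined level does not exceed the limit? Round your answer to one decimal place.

11.3 dB

Everything except the compressor sums to 10^(79.6/10) = 9.120e+07 in linear terms, 79.60 dB.
To meet 82.4 dB overall, the treated compressor may contribute at most 10^(82.4/10) − 9.120e+07 = 8.258e+07, i.e. 79.17 dB.
Required insertion loss = 90.5 − 79.17 = 11.33 dB.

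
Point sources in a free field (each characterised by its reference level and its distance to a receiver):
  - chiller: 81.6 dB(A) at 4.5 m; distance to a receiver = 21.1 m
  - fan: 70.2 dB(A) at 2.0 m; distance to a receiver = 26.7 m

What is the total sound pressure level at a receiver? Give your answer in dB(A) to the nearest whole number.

Propagate each source to the receiver with L = L_ref − 20·log₁₀(r/r_ref), then add intensities.
chiller: 81.6 − 20·log₁₀(21.1/4.5) = 81.6 − 13.42 = 68.18 dB(A).
fan: 70.2 − 20·log₁₀(26.7/2.0) = 70.2 − 22.51 = 47.69 dB(A).
Σ 10^(L/10) = 6.633e+06 → L_total = 10·log₁₀(6.633e+06) = 68.22 dB(A).

68 dB(A)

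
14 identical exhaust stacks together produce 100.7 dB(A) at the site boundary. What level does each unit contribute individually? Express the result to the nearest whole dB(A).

89 dB(A)

For N identical incoherent sources L_total = L₁ + 10·log₁₀ N, so L₁ = 100.7 − 10·log₁₀(14) = 100.7 − 11.461.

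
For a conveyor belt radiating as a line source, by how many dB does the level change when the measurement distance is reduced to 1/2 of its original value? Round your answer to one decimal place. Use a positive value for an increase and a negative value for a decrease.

+3.0 dB

A line source loses 3 dB per doubling of distance; generally ΔL = −10·log₁₀(r₂/r₁).
ΔL = −10·log₁₀(0.5) = +3.01 dB.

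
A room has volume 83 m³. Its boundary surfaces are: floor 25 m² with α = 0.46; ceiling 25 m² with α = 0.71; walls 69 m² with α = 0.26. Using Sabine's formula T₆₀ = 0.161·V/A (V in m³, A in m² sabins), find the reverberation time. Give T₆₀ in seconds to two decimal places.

A = Σ Sᵢαᵢ = 25·0.46 + 25·0.71 + 69·0.26 = 47.19 m².
T₆₀ = 0.161 × 83 / 47.19 = 0.283 s.

0.28 s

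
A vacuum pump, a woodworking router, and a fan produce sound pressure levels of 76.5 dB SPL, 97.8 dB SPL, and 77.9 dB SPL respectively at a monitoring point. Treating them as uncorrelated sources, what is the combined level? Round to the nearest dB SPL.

98 dB SPL

Incoherent sources combine by intensity addition: L_total = 10·log₁₀(Σ 10^(L_i/10)).
Σ 10^(L/10) = 10^(76.5/10) + 10^(97.8/10) + 10^(77.9/10) = 6.132e+09.
L_total = 10·log₁₀(6.132e+09) = 97.88 dB SPL.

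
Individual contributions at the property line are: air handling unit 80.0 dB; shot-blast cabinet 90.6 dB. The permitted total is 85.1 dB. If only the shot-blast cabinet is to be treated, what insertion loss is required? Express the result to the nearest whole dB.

7 dB

The untreated sources together contribute 10^(80.0/10) = 1.000e+08, i.e. 80.00 dB.
The limit corresponds to 10^(85.1/10) = 3.236e+08; subtracting the fixed part leaves 2.236e+08 for the shot-blast cabinet, i.e. 83.49 dB.
So the shot-blast cabinet must be reduced from 90.6 to 83.49 dB: IL = 7.11 dB.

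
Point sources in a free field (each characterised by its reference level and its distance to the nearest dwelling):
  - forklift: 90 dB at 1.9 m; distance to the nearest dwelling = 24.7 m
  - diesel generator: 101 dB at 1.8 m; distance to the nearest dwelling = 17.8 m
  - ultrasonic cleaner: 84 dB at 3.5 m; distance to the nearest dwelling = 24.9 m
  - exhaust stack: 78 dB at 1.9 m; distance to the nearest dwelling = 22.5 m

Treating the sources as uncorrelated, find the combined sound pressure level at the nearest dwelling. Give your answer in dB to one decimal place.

First find each source's level at the receiver (point-source: −20·log₁₀(r/r_ref)), then combine on an intensity basis.
forklift: 90 − 20·log₁₀(24.7/1.9) = 90 − 22.28 = 67.72 dB.
diesel generator: 101 − 20·log₁₀(17.8/1.8) = 101 − 19.90 = 81.10 dB.
ultrasonic cleaner: 84 − 20·log₁₀(24.9/3.5) = 84 − 17.04 = 66.96 dB.
exhaust stack: 78 − 20·log₁₀(22.5/1.9) = 78 − 21.47 = 56.53 dB.
Σ 10^(L/10) = 1.401e+08 → L_total = 10·log₁₀(1.401e+08) = 81.46 dB.

81.5 dB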